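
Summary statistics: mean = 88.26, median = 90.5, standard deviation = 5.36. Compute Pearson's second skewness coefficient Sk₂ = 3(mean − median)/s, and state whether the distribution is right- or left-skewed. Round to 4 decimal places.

Sk₂ = 3(88.26 − 90.5) / 5.36 = 3 × -2.2400 / 5.36
    = -6.7200 / 5.36 ≈ -1.2537
Sk₂ < 0 ⇒ mean < median ⇒ left-skewed (negative skew).

-1.2537, left-skewed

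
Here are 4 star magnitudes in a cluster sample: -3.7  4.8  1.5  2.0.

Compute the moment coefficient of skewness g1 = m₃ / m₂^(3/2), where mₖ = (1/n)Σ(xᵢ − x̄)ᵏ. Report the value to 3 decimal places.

-0.560

x̄ = (-3.7 + 4.8 + 1.5 + 2.0) / 4 = 1.1500
deviations (xᵢ − x̄): -4.8500, 3.6500, 0.3500, 0.8500
Σ(xᵢ − x̄)² = 37.6900 ⇒ m₂ = 37.6900/4 = 9.42250
Σ(xᵢ − x̄)³ = -64.8000 ⇒ m₃ = -64.8000/4 = -16.20000
m₂^(3/2) = 9.42250^(1.5) = 28.92339
g1 = m₃ / m₂^(3/2) = -16.20000 / 28.92339 ≈ -0.560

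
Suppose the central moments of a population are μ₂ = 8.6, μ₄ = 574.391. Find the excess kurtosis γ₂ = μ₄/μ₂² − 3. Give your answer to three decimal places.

4.766

μ₂² = 8.6² = 73.96000
μ₄/μ₂² = 574.391 / 73.96000 = 7.76624
γ₂ = 7.76624 − 3 ≈ 4.766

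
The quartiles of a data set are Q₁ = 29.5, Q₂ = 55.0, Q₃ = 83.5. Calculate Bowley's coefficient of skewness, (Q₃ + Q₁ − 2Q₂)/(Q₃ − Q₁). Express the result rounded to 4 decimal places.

0.0556

numerator: Q₃ + Q₁ − 2Q₂ = 83.5 + 29.5 − 2×55.0 = 3.0000
denominator: Q₃ − Q₁ = 83.5 − 29.5 = 54.0000
Bowley skewness = 3.0000 / 54.0000 ≈ 0.0556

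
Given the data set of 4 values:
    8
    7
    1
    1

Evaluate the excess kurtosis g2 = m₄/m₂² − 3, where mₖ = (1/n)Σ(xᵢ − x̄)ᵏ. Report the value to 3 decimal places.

x̄ = 4.2500
Σ(xᵢ − x̄)² = 42.7500 ⇒ m₂ = 10.68750
Σ(xᵢ − x̄)⁴ = 478.0781 ⇒ m₄ = 119.51953
m₂² = 114.22266
g2 = m₄/m₂² − 3 = 1.04637 − 3 ≈ -1.954

-1.954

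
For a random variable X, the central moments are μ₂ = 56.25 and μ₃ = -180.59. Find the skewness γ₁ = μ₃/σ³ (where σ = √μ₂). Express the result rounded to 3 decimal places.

σ = √μ₂ = √56.25 = 7.50000
σ³ = μ₂^(3/2) = 421.87500
γ₁ = μ₃/σ³ = -180.59 / 421.87500 ≈ -0.428

-0.428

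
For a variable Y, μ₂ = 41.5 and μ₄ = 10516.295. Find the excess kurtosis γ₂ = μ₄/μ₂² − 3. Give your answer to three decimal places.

μ₂² = 41.5² = 1722.25000
μ₄/μ₂² = 10516.295 / 1722.25000 = 6.10614
γ₂ = 6.10614 − 3 ≈ 3.106

3.106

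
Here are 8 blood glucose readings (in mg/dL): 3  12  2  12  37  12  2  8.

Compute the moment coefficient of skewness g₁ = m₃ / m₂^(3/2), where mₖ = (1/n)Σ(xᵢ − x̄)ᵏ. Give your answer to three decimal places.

1.595

x̄ = (3 + 12 + 2 + 12 + 37 + 12 + 2 + 8) / 8 = 11.0000
deviations (xᵢ − x̄): -8.0000, 1.0000, -9.0000, 1.0000, 26.0000, 1.0000, -9.0000, -3.0000
Σ(xᵢ − x̄)² = 914.0000 ⇒ m₂ = 914.0000/8 = 114.25000
Σ(xᵢ − x̄)³ = 15582.0000 ⇒ m₃ = 15582.0000/8 = 1947.75000
m₂^(3/2) = 114.25000^(1.5) = 1221.19302
g₁ = m₃ / m₂^(3/2) = 1947.75000 / 1221.19302 ≈ 1.595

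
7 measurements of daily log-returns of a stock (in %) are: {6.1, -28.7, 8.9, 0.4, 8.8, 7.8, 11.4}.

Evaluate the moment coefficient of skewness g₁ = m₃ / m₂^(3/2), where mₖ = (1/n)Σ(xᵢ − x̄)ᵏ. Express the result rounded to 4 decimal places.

x̄ = (6.1 - 28.7 + 8.9 + 0.4 + 8.8 + 7.8 + 11.4) / 7 = 2.1000
deviations (xᵢ − x̄): 4.0000, -30.8000, 6.8000, -1.7000, 6.7000, 5.7000, 9.3000
Σ(xᵢ − x̄)² = 1177.6400 ⇒ m₂ = 1177.6400/7 = 168.23429
Σ(xᵢ − x̄)³ = -27554.2800 ⇒ m₃ = -27554.2800/7 = -3936.32571
m₂^(3/2) = 168.23429^(1.5) = 2182.08550
g₁ = m₃ / m₂^(3/2) = -3936.32571 / 2182.08550 ≈ -1.8039

-1.8039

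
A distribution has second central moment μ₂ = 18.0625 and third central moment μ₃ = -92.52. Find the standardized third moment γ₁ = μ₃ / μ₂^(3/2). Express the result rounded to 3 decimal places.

-1.205

σ = √μ₂ = √18.0625 = 4.25000
σ³ = μ₂^(3/2) = 76.76563
γ₁ = μ₃/σ³ = -92.52 / 76.76563 ≈ -1.205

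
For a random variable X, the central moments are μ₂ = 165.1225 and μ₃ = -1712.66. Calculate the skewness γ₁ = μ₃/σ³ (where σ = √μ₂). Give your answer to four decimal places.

σ = √μ₂ = √165.1225 = 12.85000
σ³ = μ₂^(3/2) = 2121.82413
γ₁ = μ₃/σ³ = -1712.66 / 2121.82413 ≈ -0.8072

-0.8072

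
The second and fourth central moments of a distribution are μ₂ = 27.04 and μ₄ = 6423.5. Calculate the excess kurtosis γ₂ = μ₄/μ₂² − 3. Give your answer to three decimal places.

5.785

μ₂² = 27.04² = 731.16160
μ₄/μ₂² = 6423.5 / 731.16160 = 8.78534
γ₂ = 8.78534 − 3 ≈ 5.785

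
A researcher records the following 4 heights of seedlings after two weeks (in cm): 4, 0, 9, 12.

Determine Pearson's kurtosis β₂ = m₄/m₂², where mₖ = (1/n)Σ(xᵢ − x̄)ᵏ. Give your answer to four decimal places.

1.5047

x̄ = 6.2500
Σ(xᵢ − x̄)² = 84.7500 ⇒ m₂ = 21.18750
Σ(xᵢ − x̄)⁴ = 2701.8281 ⇒ m₄ = 675.45703
m₂² = 448.91016
β₂ = m₄/m₂² = 675.45703 / 448.91016 ≈ 1.5047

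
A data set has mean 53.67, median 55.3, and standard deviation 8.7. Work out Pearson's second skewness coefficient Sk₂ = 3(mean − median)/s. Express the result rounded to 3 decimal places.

Sk₂ = 3(53.67 − 55.3) / 8.7 = 3 × -1.6300 / 8.7
    = -4.8900 / 8.7 ≈ -0.562

-0.562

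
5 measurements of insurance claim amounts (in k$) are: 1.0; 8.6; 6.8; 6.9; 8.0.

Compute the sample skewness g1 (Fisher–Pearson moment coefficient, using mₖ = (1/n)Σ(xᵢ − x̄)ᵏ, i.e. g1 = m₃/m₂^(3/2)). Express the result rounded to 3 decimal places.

x̄ = (1.0 + 8.6 + 6.8 + 6.9 + 8.0) / 5 = 6.2600
deviations (xᵢ − x̄): -5.2600, 2.3400, 0.5400, 0.6400, 1.7400
Σ(xᵢ − x̄)² = 36.8720 ⇒ m₂ = 36.8720/5 = 7.37440
Σ(xᵢ − x̄)³ = -127.0310 ⇒ m₃ = -127.0310/5 = -25.40621
m₂^(3/2) = 7.37440^(1.5) = 20.02581
g1 = m₃ / m₂^(3/2) = -25.40621 / 20.02581 ≈ -1.269

-1.269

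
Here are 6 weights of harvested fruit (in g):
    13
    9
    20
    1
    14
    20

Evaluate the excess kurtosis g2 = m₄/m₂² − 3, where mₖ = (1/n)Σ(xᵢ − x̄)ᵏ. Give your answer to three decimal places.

-0.752

x̄ = 12.8333
Σ(xᵢ − x̄)² = 258.8333 ⇒ m₂ = 43.13889
Σ(xᵢ − x̄)⁴ = 25101.4861 ⇒ m₄ = 4183.58102
m₂² = 1860.96373
g2 = m₄/m₂² − 3 = 2.24807 − 3 ≈ -0.752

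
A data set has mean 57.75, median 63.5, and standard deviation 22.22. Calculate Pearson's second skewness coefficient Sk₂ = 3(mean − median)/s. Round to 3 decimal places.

-0.776

Sk₂ = 3(57.75 − 63.5) / 22.22 = 3 × -5.7500 / 22.22
    = -17.2500 / 22.22 ≈ -0.776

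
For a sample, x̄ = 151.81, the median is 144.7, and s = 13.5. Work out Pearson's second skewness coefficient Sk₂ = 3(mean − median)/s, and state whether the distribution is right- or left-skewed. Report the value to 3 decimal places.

Sk₂ = 3(151.81 − 144.7) / 13.5 = 3 × 7.1100 / 13.5
    = 21.3300 / 13.5 ≈ 1.580
Sk₂ > 0 ⇒ mean > median ⇒ right-skewed (positive skew).

1.580, right-skewed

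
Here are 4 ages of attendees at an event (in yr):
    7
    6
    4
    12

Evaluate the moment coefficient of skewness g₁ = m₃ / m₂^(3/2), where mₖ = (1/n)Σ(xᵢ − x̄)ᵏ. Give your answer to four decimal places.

x̄ = (7 + 6 + 4 + 12) / 4 = 7.2500
deviations (xᵢ − x̄): -0.2500, -1.2500, -3.2500, 4.7500
Σ(xᵢ − x̄)² = 34.7500 ⇒ m₂ = 34.7500/4 = 8.68750
Σ(xᵢ − x̄)³ = 70.8750 ⇒ m₃ = 70.8750/4 = 17.71875
m₂^(3/2) = 8.68750^(1.5) = 25.60603
g₁ = m₃ / m₂^(3/2) = 17.71875 / 25.60603 ≈ 0.6920

0.6920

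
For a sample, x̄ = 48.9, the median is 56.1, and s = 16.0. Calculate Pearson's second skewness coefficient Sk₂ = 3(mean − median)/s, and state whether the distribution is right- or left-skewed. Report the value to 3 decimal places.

-1.350, left-skewed

Sk₂ = 3(48.9 − 56.1) / 16.0 = 3 × -7.2000 / 16.0
    = -21.6000 / 16.0 ≈ -1.350
Sk₂ < 0 ⇒ mean < median ⇒ left-skewed (negative skew).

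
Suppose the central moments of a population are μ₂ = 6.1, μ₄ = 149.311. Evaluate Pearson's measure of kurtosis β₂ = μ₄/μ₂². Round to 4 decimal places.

4.0127

μ₂² = 6.1² = 37.21000
μ₄/μ₂² = 149.311 / 37.21000 = 4.01266
β₂ ≈ 4.0127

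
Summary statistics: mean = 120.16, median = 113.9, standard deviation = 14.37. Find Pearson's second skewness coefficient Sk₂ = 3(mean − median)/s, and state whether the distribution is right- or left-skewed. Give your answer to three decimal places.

Sk₂ = 3(120.16 − 113.9) / 14.37 = 3 × 6.2600 / 14.37
    = 18.7800 / 14.37 ≈ 1.307
Sk₂ > 0 ⇒ mean > median ⇒ right-skewed (positive skew).

1.307, right-skewed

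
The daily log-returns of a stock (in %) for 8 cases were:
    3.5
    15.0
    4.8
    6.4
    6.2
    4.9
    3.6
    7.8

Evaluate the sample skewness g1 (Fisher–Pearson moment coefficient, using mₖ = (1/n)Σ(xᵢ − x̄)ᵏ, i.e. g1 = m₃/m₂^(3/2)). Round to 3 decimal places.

1.627

x̄ = (3.5 + 15.0 + 4.8 + 6.4 + 6.2 + 4.9 + 3.6 + 7.8) / 8 = 6.5250
deviations (xᵢ − x̄): -3.0250, 8.4750, -1.7250, -0.1250, -0.3250, -1.6250, -2.9250, 1.2750
Σ(xᵢ − x̄)² = 96.8950 ⇒ m₂ = 96.8950/8 = 12.11188
Σ(xᵢ − x̄)³ = 548.6288 ⇒ m₃ = 548.6288/8 = 68.57859
m₂^(3/2) = 12.11188^(1.5) = 42.15189
g1 = m₃ / m₂^(3/2) = 68.57859 / 42.15189 ≈ 1.627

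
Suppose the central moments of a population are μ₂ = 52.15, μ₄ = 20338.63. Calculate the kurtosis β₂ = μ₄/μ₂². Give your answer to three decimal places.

7.478

μ₂² = 52.15² = 2719.62250
μ₄/μ₂² = 20338.63 / 2719.62250 = 7.47848
β₂ ≈ 7.478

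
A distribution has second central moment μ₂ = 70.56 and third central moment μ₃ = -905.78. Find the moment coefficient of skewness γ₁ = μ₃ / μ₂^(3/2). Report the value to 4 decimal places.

-1.5282

σ = √μ₂ = √70.56 = 8.40000
σ³ = μ₂^(3/2) = 592.70400
γ₁ = μ₃/σ³ = -905.78 / 592.70400 ≈ -1.5282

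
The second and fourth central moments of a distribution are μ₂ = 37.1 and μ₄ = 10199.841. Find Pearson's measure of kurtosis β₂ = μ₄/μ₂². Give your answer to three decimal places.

7.410

μ₂² = 37.1² = 1376.41000
μ₄/μ₂² = 10199.841 / 1376.41000 = 7.41047
β₂ ≈ 7.410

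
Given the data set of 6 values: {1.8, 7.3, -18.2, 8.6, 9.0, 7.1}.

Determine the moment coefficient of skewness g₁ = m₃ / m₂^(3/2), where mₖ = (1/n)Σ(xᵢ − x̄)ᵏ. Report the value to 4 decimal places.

x̄ = (1.8 + 7.3 - 18.2 + 8.6 + 9.0 + 7.1) / 6 = 2.6000
deviations (xᵢ − x̄): -0.8000, 4.7000, -20.8000, 6.0000, 6.4000, 4.5000
Σ(xᵢ − x̄)² = 552.5800 ⇒ m₂ = 552.5800/6 = 92.09667
Σ(xᵢ − x̄)³ = -8326.3320 ⇒ m₃ = -8326.3320/6 = -1387.72200
m₂^(3/2) = 92.09667^(1.5) = 883.82416
g₁ = m₃ / m₂^(3/2) = -1387.72200 / 883.82416 ≈ -1.5701

-1.5701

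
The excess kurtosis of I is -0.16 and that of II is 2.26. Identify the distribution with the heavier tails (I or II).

II

Higher excess kurtosis ⇒ heavier tails relative to the normal distribution.
-0.16 vs 2.26: the larger is 2.26, so II has heavier tails. (II is leptokurtic — heavier-than-normal tails; the other is platykurtic.)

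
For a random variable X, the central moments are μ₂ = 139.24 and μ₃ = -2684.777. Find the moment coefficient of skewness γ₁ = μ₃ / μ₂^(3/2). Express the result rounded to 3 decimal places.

σ = √μ₂ = √139.24 = 11.80000
σ³ = μ₂^(3/2) = 1643.03200
γ₁ = μ₃/σ³ = -2684.777 / 1643.03200 ≈ -1.634

-1.634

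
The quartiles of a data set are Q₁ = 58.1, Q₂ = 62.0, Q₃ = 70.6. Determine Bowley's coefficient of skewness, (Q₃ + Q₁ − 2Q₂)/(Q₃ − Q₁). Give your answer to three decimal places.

numerator: Q₃ + Q₁ − 2Q₂ = 70.6 + 58.1 − 2×62.0 = 4.7000
denominator: Q₃ − Q₁ = 70.6 − 58.1 = 12.5000
Bowley skewness = 4.7000 / 12.5000 ≈ 0.376

0.376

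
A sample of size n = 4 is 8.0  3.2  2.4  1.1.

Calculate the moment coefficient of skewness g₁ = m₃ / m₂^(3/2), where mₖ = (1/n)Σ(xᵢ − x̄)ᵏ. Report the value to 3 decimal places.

0.870

x̄ = (8.0 + 3.2 + 2.4 + 1.1) / 4 = 3.6750
deviations (xᵢ − x̄): 4.3250, -0.4750, -1.2750, -2.5750
Σ(xᵢ − x̄)² = 27.1875 ⇒ m₂ = 27.1875/4 = 6.79688
Σ(xᵢ − x̄)³ = 61.6481 ⇒ m₃ = 61.6481/4 = 15.41203
m₂^(3/2) = 6.79688^(1.5) = 17.72001
g₁ = m₃ / m₂^(3/2) = 15.41203 / 17.72001 ≈ 0.870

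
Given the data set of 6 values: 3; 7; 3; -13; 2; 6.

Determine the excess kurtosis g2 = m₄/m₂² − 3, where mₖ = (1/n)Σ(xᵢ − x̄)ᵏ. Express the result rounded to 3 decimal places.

x̄ = 1.3333
Σ(xᵢ − x̄)² = 265.3333 ⇒ m₂ = 44.22222
Σ(xᵢ − x̄)⁴ = 43728.4444 ⇒ m₄ = 7288.07407
m₂² = 1955.60494
g2 = m₄/m₂² − 3 = 3.72676 − 3 ≈ 0.727

0.727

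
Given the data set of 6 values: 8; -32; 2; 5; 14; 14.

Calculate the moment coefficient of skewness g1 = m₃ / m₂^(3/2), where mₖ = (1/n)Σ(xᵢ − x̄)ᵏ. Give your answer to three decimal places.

-1.486

x̄ = (8 - 32 + 2 + 5 + 14 + 14) / 6 = 1.8333
deviations (xᵢ − x̄): 6.1667, -33.8333, 0.1667, 3.1667, 12.1667, 12.1667
Σ(xᵢ − x̄)² = 1488.8333 ⇒ m₂ = 1488.8333/6 = 248.13889
Σ(xᵢ − x̄)³ = -34860.5556 ⇒ m₃ = -34860.5556/6 = -5810.09259
m₂^(3/2) = 248.13889^(1.5) = 3908.78920
g1 = m₃ / m₂^(3/2) = -5810.09259 / 3908.78920 ≈ -1.486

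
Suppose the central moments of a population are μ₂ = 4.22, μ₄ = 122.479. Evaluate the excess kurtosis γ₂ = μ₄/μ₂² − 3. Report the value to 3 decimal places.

μ₂² = 4.22² = 17.80840
μ₄/μ₂² = 122.479 / 17.80840 = 6.87760
γ₂ = 6.87760 − 3 ≈ 3.878

3.878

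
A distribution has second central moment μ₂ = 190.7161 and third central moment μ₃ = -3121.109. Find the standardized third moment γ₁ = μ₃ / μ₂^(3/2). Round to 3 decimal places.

-1.185

σ = √μ₂ = √190.7161 = 13.81000
σ³ = μ₂^(3/2) = 2633.78934
γ₁ = μ₃/σ³ = -3121.109 / 2633.78934 ≈ -1.185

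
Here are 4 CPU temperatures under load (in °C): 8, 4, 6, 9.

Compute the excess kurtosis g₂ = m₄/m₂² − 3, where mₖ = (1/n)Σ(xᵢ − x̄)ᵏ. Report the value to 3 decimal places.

-1.427

x̄ = 6.7500
Σ(xᵢ − x̄)² = 14.7500 ⇒ m₂ = 3.68750
Σ(xᵢ − x̄)⁴ = 85.5781 ⇒ m₄ = 21.39453
m₂² = 13.59766
g₂ = m₄/m₂² − 3 = 1.57340 − 3 ≈ -1.427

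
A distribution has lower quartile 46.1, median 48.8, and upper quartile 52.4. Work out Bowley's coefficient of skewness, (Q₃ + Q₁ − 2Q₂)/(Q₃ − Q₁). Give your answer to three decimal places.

numerator: Q₃ + Q₁ − 2Q₂ = 52.4 + 46.1 − 2×48.8 = 0.9000
denominator: Q₃ − Q₁ = 52.4 − 46.1 = 6.3000
Bowley skewness = 0.9000 / 6.3000 ≈ 0.143

0.143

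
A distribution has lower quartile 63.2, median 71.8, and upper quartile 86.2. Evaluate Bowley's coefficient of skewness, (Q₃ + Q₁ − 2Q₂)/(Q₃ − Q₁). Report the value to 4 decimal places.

0.2522

numerator: Q₃ + Q₁ − 2Q₂ = 86.2 + 63.2 − 2×71.8 = 5.8000
denominator: Q₃ − Q₁ = 86.2 − 63.2 = 23.0000
Bowley skewness = 5.8000 / 23.0000 ≈ 0.2522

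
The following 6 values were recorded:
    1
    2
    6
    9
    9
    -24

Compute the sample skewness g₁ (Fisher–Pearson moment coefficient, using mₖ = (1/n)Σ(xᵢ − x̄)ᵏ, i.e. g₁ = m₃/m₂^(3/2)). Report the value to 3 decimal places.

x̄ = (1 + 2 + 6 + 9 + 9 - 24) / 6 = 0.5000
deviations (xᵢ − x̄): 0.5000, 1.5000, 5.5000, 8.5000, 8.5000, -24.5000
Σ(xᵢ − x̄)² = 777.5000 ⇒ m₂ = 777.5000/6 = 129.58333
Σ(xᵢ − x̄)³ = -13308.0000 ⇒ m₃ = -13308.0000/6 = -2218.00000
m₂^(3/2) = 129.58333^(1.5) = 1475.10767
g₁ = m₃ / m₂^(3/2) = -2218.00000 / 1475.10767 ≈ -1.504

-1.504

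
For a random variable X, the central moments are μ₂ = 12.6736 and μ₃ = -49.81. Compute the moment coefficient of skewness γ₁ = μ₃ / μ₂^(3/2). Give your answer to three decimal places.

σ = √μ₂ = √12.6736 = 3.56000
σ³ = μ₂^(3/2) = 45.11802
γ₁ = μ₃/σ³ = -49.81 / 45.11802 ≈ -1.104

-1.104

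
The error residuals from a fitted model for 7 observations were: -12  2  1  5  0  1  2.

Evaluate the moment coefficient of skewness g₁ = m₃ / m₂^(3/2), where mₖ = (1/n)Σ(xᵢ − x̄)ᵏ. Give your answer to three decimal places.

x̄ = (-12 + 2 + 1 + 5 + 0 + 1 + 2) / 7 = -0.1429
deviations (xᵢ − x̄): -11.8571, 2.1429, 1.1429, 5.1429, 0.1429, 1.1429, 2.1429
Σ(xᵢ − x̄)² = 178.8571 ⇒ m₂ = 178.8571/7 = 25.55102
Σ(xᵢ − x̄)³ = -1508.3265 ⇒ m₃ = -1508.3265/7 = -215.47522
m₂^(3/2) = 25.55102^(1.5) = 129.15534
g₁ = m₃ / m₂^(3/2) = -215.47522 / 129.15534 ≈ -1.668

-1.668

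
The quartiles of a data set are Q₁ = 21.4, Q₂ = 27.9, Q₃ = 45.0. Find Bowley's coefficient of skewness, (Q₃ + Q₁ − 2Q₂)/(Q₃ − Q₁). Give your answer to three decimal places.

numerator: Q₃ + Q₁ − 2Q₂ = 45.0 + 21.4 − 2×27.9 = 10.6000
denominator: Q₃ − Q₁ = 45.0 − 21.4 = 23.6000
Bowley skewness = 10.6000 / 23.6000 ≈ 0.449

0.449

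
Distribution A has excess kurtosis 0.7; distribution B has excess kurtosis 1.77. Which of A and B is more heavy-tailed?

Higher excess kurtosis ⇒ heavier tails relative to the normal distribution.
0.7 vs 1.77: the larger is 1.77, so B has heavier tails.

B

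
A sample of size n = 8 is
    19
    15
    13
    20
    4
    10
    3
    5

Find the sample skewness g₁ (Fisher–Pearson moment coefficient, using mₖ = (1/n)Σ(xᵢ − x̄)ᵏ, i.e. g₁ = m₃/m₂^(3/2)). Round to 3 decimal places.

0.062

x̄ = (19 + 15 + 13 + 20 + 4 + 10 + 3 + 5) / 8 = 11.1250
deviations (xᵢ − x̄): 7.8750, 3.8750, 1.8750, 8.8750, -7.1250, -1.1250, -8.1250, -6.1250
Σ(xᵢ − x̄)² = 314.8750 ⇒ m₂ = 314.8750/8 = 39.35938
Σ(xᵢ − x̄)³ = 122.9063 ⇒ m₃ = 122.9063/8 = 15.36328
m₂^(3/2) = 39.35938^(1.5) = 246.92911
g₁ = m₃ / m₂^(3/2) = 15.36328 / 246.92911 ≈ 0.062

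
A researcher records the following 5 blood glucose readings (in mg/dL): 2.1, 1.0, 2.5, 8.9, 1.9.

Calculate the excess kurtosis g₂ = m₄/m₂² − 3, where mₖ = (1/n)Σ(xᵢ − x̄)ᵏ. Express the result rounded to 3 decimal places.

x̄ = 3.2800
Σ(xᵢ − x̄)² = 40.6880 ⇒ m₂ = 8.13760
Σ(xᵢ − x̄)⁴ = 1030.5334 ⇒ m₄ = 206.10667
m₂² = 66.22053
g₂ = m₄/m₂² − 3 = 3.11243 − 3 ≈ 0.112

0.112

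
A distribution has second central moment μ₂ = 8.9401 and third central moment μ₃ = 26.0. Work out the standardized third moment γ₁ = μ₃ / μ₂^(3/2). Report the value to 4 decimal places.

0.9727

σ = √μ₂ = √8.9401 = 2.99000
σ³ = μ₂^(3/2) = 26.73090
γ₁ = μ₃/σ³ = 26.0 / 26.73090 ≈ 0.9727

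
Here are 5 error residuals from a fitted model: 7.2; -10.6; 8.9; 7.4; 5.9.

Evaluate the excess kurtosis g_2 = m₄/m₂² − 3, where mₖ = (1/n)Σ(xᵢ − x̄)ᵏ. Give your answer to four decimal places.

0.1656

x̄ = 3.7600
Σ(xᵢ − x̄)² = 262.2920 ⇒ m₂ = 52.45840
Σ(xᵢ − x̄)⁴ = 43556.9531 ⇒ m₄ = 8711.39062
m₂² = 2751.88373
g_2 = m₄/m₂² − 3 = 3.16561 − 3 ≈ 0.1656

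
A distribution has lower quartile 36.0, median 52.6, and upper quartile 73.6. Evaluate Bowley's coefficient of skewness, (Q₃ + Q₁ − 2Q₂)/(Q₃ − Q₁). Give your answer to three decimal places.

numerator: Q₃ + Q₁ − 2Q₂ = 73.6 + 36.0 − 2×52.6 = 4.4000
denominator: Q₃ − Q₁ = 73.6 − 36.0 = 37.6000
Bowley skewness = 4.4000 / 37.6000 ≈ 0.117

0.117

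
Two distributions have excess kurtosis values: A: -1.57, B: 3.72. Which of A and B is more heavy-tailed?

B

Higher excess kurtosis ⇒ heavier tails relative to the normal distribution.
-1.57 vs 3.72: the larger is 3.72, so B has heavier tails. (B is leptokurtic — heavier-than-normal tails; the other is platykurtic.)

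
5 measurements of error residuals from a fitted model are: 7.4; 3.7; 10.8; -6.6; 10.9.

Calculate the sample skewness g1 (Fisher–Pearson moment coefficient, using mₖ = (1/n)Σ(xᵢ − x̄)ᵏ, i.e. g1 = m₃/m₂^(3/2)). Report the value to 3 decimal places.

-0.954

x̄ = (7.4 + 3.7 + 10.8 - 6.6 + 10.9) / 5 = 5.2400
deviations (xᵢ − x̄): 2.1600, -1.5400, 5.5600, -11.8400, 5.6600
Σ(xᵢ − x̄)² = 210.1720 ⇒ m₂ = 210.1720/5 = 42.03440
Σ(xᵢ − x̄)³ = -1300.1710 ⇒ m₃ = -1300.1710/5 = -260.03419
m₂^(3/2) = 42.03440^(1.5) = 272.52558
g1 = m₃ / m₂^(3/2) = -260.03419 / 272.52558 ≈ -0.954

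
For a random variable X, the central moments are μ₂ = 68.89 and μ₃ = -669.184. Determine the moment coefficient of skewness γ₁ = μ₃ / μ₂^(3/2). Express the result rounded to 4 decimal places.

σ = √μ₂ = √68.89 = 8.30000
σ³ = μ₂^(3/2) = 571.78700
γ₁ = μ₃/σ³ = -669.184 / 571.78700 ≈ -1.1703

-1.1703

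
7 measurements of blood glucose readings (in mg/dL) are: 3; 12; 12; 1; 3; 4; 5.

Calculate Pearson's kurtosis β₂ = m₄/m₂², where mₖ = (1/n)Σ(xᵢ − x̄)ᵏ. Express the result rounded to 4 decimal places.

1.8323

x̄ = 5.7143
Σ(xᵢ − x̄)² = 119.4286 ⇒ m₂ = 17.06122
Σ(xᵢ − x̄)⁴ = 3733.4927 ⇒ m₄ = 533.35610
m₂² = 291.08538
β₂ = m₄/m₂² = 533.35610 / 291.08538 ≈ 1.8323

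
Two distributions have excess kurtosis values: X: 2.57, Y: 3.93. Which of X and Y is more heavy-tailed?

Y

Higher excess kurtosis ⇒ heavier tails relative to the normal distribution.
2.57 vs 3.93: the larger is 3.93, so Y has heavier tails.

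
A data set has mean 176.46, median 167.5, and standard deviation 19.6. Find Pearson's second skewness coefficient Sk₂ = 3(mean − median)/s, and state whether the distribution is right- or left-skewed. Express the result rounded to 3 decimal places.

Sk₂ = 3(176.46 − 167.5) / 19.6 = 3 × 8.9600 / 19.6
    = 26.8800 / 19.6 ≈ 1.371
Sk₂ > 0 ⇒ mean > median ⇒ right-skewed (positive skew).

1.371, right-skewed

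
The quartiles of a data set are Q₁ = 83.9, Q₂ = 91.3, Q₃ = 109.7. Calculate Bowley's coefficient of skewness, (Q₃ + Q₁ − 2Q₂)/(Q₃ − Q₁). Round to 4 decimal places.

0.4264

numerator: Q₃ + Q₁ − 2Q₂ = 109.7 + 83.9 − 2×91.3 = 11.0000
denominator: Q₃ − Q₁ = 109.7 − 83.9 = 25.8000
Bowley skewness = 11.0000 / 25.8000 ≈ 0.4264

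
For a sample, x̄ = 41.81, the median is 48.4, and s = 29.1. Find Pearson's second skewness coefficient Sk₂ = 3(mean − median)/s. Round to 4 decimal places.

-0.6794

Sk₂ = 3(41.81 − 48.4) / 29.1 = 3 × -6.5900 / 29.1
    = -19.7700 / 29.1 ≈ -0.6794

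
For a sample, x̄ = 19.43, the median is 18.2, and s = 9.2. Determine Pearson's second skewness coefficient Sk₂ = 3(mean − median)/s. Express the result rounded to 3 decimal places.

Sk₂ = 3(19.43 − 18.2) / 9.2 = 3 × 1.2300 / 9.2
    = 3.6900 / 9.2 ≈ 0.401

0.401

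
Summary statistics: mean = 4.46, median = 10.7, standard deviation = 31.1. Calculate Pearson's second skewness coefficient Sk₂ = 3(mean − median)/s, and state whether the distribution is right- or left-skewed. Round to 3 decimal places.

Sk₂ = 3(4.46 − 10.7) / 31.1 = 3 × -6.2400 / 31.1
    = -18.7200 / 31.1 ≈ -0.602
Sk₂ < 0 ⇒ mean < median ⇒ left-skewed (negative skew).

-0.602, left-skewed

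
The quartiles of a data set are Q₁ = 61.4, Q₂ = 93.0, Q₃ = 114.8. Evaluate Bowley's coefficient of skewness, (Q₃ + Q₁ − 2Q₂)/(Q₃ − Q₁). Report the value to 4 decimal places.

-0.1835

numerator: Q₃ + Q₁ − 2Q₂ = 114.8 + 61.4 − 2×93.0 = -9.8000
denominator: Q₃ − Q₁ = 114.8 − 61.4 = 53.4000
Bowley skewness = -9.8000 / 53.4000 ≈ -0.1835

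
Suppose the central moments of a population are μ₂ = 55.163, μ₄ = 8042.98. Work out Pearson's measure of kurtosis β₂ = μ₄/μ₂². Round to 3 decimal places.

μ₂² = 55.163² = 3042.95657
μ₄/μ₂² = 8042.98 / 3042.95657 = 2.64315
β₂ ≈ 2.643

2.643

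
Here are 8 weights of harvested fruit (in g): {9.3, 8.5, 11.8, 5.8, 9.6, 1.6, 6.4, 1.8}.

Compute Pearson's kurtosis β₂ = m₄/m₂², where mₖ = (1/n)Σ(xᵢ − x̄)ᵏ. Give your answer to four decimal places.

x̄ = 6.8500
Σ(xᵢ − x̄)² = 95.1600 ⇒ m₂ = 11.89500
Σ(xᵢ − x̄)⁴ = 2112.3314 ⇒ m₄ = 264.04142
m₂² = 141.49103
β₂ = m₄/m₂² = 264.04142 / 141.49103 ≈ 1.8661

1.8661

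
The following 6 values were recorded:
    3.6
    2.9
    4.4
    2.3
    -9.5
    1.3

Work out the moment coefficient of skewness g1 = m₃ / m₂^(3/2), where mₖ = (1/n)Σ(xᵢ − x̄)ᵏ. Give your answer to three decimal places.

x̄ = (3.6 + 2.9 + 4.4 + 2.3 - 9.5 + 1.3) / 6 = 0.8333
deviations (xᵢ − x̄): 2.7667, 2.0667, 3.5667, 1.4667, -10.3333, 0.4667
Σ(xᵢ − x̄)² = 133.7933 ⇒ m₂ = 133.7933/6 = 22.29889
Σ(xᵢ − x̄)³ = -1024.7376 ⇒ m₃ = -1024.7376/6 = -170.78959
m₂^(3/2) = 22.29889^(1.5) = 105.29914
g1 = m₃ / m₂^(3/2) = -170.78959 / 105.29914 ≈ -1.622

-1.622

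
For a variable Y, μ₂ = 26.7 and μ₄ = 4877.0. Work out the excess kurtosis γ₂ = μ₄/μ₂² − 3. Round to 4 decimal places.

3.8412

μ₂² = 26.7² = 712.89000
μ₄/μ₂² = 4877.0 / 712.89000 = 6.84117
γ₂ = 6.84117 − 3 ≈ 3.8412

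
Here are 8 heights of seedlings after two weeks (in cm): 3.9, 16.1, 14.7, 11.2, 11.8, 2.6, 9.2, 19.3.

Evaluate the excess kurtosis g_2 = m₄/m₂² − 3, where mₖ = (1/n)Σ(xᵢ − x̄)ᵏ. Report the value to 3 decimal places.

-1.056

x̄ = 11.1000
Σ(xᵢ − x̄)² = 233.4000 ⇒ m₂ = 29.17500
Σ(xᵢ − x̄)⁴ = 13234.8996 ⇒ m₄ = 1654.36245
m₂² = 851.18063
g_2 = m₄/m₂² − 3 = 1.94361 − 3 ≈ -1.056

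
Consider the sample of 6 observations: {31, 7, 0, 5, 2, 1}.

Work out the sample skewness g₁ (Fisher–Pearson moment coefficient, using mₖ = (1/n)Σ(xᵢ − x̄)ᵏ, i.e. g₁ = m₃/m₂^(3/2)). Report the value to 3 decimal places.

1.598

x̄ = (31 + 7 + 0 + 5 + 2 + 1) / 6 = 7.6667
deviations (xᵢ − x̄): 23.3333, -0.6667, -7.6667, -2.6667, -5.6667, -6.6667
Σ(xᵢ − x̄)² = 687.3333 ⇒ m₂ = 687.3333/6 = 114.55556
Σ(xᵢ − x̄)³ = 11755.5556 ⇒ m₃ = 11755.5556/6 = 1959.25926
m₂^(3/2) = 114.55556^(1.5) = 1226.09532
g₁ = m₃ / m₂^(3/2) = 1959.25926 / 1226.09532 ≈ 1.598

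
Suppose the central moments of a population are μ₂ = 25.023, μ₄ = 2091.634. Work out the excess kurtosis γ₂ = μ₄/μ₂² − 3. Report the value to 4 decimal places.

0.3405

μ₂² = 25.023² = 626.15053
μ₄/μ₂² = 2091.634 / 626.15053 = 3.34047
γ₂ = 3.34047 − 3 ≈ 0.3405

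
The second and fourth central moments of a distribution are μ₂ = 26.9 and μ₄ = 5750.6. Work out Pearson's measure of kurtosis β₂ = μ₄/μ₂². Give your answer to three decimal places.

7.947

μ₂² = 26.9² = 723.61000
μ₄/μ₂² = 5750.6 / 723.61000 = 7.94710
β₂ ≈ 7.947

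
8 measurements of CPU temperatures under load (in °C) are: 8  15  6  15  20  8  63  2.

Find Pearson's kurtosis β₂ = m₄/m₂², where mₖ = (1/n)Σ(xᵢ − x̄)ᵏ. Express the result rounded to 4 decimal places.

5.1740

x̄ = 17.1250
Σ(xᵢ − x̄)² = 2640.8750 ⇒ m₂ = 330.10938
Σ(xᵢ − x̄)⁴ = 4510613.0879 ⇒ m₄ = 563826.63599
m₂² = 108972.19946
β₂ = m₄/m₂² = 563826.63599 / 108972.19946 ≈ 5.1740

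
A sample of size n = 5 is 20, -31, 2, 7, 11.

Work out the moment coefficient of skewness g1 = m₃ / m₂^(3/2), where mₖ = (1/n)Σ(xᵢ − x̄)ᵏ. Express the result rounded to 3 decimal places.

-1.071

x̄ = (20 - 31 + 2 + 7 + 11) / 5 = 1.8000
deviations (xᵢ − x̄): 18.2000, -32.8000, 0.2000, 5.2000, 9.2000
Σ(xᵢ − x̄)² = 1518.8000 ⇒ m₂ = 1518.8000/5 = 303.76000
Σ(xᵢ − x̄)³ = -28339.6800 ⇒ m₃ = -28339.6800/5 = -5667.93600
m₂^(3/2) = 303.76000^(1.5) = 5294.14554
g1 = m₃ / m₂^(3/2) = -5667.93600 / 5294.14554 ≈ -1.071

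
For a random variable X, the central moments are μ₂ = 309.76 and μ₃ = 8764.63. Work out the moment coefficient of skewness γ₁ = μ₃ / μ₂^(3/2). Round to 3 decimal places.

1.608

σ = √μ₂ = √309.76 = 17.60000
σ³ = μ₂^(3/2) = 5451.77600
γ₁ = μ₃/σ³ = 8764.63 / 5451.77600 ≈ 1.608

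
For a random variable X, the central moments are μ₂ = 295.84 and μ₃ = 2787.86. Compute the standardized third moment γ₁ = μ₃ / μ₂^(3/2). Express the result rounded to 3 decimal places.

0.548

σ = √μ₂ = √295.84 = 17.20000
σ³ = μ₂^(3/2) = 5088.44800
γ₁ = μ₃/σ³ = 2787.86 / 5088.44800 ≈ 0.548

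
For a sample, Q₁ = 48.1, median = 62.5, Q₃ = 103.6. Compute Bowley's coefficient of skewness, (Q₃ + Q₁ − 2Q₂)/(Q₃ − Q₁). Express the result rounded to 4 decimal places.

0.4811

numerator: Q₃ + Q₁ − 2Q₂ = 103.6 + 48.1 − 2×62.5 = 26.7000
denominator: Q₃ − Q₁ = 103.6 − 48.1 = 55.5000
Bowley skewness = 26.7000 / 55.5000 ≈ 0.4811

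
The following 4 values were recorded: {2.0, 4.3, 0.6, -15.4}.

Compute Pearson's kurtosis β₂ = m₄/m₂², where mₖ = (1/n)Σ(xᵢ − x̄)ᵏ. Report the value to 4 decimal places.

2.2620

x̄ = -2.1250
Σ(xᵢ − x̄)² = 241.9475 ⇒ m₂ = 60.48688
Σ(xᵢ − x̄)⁴ = 33104.2323 ⇒ m₄ = 8276.05808
m₂² = 3658.66205
β₂ = m₄/m₂² = 8276.05808 / 3658.66205 ≈ 2.2620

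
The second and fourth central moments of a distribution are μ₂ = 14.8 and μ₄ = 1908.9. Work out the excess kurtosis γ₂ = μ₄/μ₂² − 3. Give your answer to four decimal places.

μ₂² = 14.8² = 219.04000
μ₄/μ₂² = 1908.9 / 219.04000 = 8.71485
γ₂ = 8.71485 − 3 ≈ 5.7148

5.7148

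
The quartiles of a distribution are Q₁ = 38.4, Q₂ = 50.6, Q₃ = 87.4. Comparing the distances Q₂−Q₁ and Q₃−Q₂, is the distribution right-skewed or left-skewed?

Q₂ − Q₁ = 12.2;  Q₃ − Q₂ = 36.8
Q₃ − Q₂ > Q₂ − Q₁ ⇒ the upper half is more spread out ⇒ right-skewed.

right-skewed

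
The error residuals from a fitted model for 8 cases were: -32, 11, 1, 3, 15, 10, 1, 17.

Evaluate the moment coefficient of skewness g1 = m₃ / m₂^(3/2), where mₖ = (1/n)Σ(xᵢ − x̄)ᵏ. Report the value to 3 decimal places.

-1.587

x̄ = (-32 + 11 + 1 + 3 + 15 + 10 + 1 + 17) / 8 = 3.2500
deviations (xᵢ − x̄): -35.2500, 7.7500, -2.2500, -0.2500, 11.7500, 6.7500, -2.2500, 13.7500
Σ(xᵢ − x̄)² = 1685.5000 ⇒ m₂ = 1685.5000/8 = 210.68750
Σ(xᵢ − x̄)³ = -38828.2500 ⇒ m₃ = -38828.2500/8 = -4853.53125
m₂^(3/2) = 210.68750^(1.5) = 3058.14557
g1 = m₃ / m₂^(3/2) = -4853.53125 / 3058.14557 ≈ -1.587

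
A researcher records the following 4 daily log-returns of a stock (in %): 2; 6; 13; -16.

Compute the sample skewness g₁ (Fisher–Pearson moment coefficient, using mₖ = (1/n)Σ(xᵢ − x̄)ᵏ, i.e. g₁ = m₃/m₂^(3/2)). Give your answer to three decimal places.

-0.693

x̄ = (2 + 6 + 13 - 16) / 4 = 1.2500
deviations (xᵢ − x̄): 0.7500, 4.7500, 11.7500, -17.2500
Σ(xᵢ − x̄)² = 458.7500 ⇒ m₂ = 458.7500/4 = 114.68750
Σ(xᵢ − x̄)³ = -3403.1250 ⇒ m₃ = -3403.1250/4 = -850.78125
m₂^(3/2) = 114.68750^(1.5) = 1228.21424
g₁ = m₃ / m₂^(3/2) = -850.78125 / 1228.21424 ≈ -0.693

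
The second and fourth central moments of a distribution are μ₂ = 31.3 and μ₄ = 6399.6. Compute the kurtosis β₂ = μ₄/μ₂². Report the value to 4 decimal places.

μ₂² = 31.3² = 979.69000
μ₄/μ₂² = 6399.6 / 979.69000 = 6.53227
β₂ ≈ 6.5323

6.5323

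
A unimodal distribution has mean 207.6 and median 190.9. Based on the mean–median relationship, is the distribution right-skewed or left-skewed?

mean − median = 207.6 − 190.9 = 16.7
mean > median ⇒ the longer tail is on the right ⇒ right-skewed (positively skewed).

right-skewed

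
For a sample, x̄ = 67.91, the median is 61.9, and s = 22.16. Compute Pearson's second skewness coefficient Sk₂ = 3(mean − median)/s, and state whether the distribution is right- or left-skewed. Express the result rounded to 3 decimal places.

Sk₂ = 3(67.91 − 61.9) / 22.16 = 3 × 6.0100 / 22.16
    = 18.0300 / 22.16 ≈ 0.814
Sk₂ > 0 ⇒ mean > median ⇒ right-skewed (positive skew).

0.814, right-skewed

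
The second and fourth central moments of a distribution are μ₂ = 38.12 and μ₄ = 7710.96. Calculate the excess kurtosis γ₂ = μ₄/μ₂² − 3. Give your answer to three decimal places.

μ₂² = 38.12² = 1453.13440
μ₄/μ₂² = 7710.96 / 1453.13440 = 5.30643
γ₂ = 5.30643 − 3 ≈ 2.306

2.306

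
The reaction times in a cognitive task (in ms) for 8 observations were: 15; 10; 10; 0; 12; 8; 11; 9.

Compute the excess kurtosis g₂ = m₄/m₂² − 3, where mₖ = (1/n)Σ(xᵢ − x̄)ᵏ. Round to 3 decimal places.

1.041

x̄ = 9.3750
Σ(xᵢ − x̄)² = 131.8750 ⇒ m₂ = 16.48438
Σ(xᵢ − x̄)⁴ = 8784.2441 ⇒ m₄ = 1098.03052
m₂² = 271.73462
g₂ = m₄/m₂² − 3 = 4.04082 − 3 ≈ 1.041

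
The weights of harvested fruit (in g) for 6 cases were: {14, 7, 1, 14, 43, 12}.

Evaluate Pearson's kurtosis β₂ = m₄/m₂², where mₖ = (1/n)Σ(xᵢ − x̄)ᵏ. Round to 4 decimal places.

3.4780

x̄ = 15.1667
Σ(xᵢ − x̄)² = 1054.8333 ⇒ m₂ = 175.80556
Σ(xᵢ − x̄)⁴ = 644982.1528 ⇒ m₄ = 107497.02546
m₂² = 30907.59336
β₂ = m₄/m₂² = 107497.02546 / 30907.59336 ≈ 3.4780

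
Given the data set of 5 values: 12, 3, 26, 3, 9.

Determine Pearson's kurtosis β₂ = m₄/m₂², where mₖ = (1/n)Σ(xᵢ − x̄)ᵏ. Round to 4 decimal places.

x̄ = 10.6000
Σ(xᵢ − x̄)² = 357.2000 ⇒ m₂ = 71.44000
Σ(xᵢ − x̄)⁴ = 62927.6960 ⇒ m₄ = 12585.53920
m₂² = 5103.67360
β₂ = m₄/m₂² = 12585.53920 / 5103.67360 ≈ 2.4660

2.4660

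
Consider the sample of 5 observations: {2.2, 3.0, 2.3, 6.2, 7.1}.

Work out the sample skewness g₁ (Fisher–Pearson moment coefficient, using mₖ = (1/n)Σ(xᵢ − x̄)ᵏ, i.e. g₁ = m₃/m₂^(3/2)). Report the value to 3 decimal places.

x̄ = (2.2 + 3.0 + 2.3 + 6.2 + 7.1) / 5 = 4.1600
deviations (xᵢ − x̄): -1.9600, -1.1600, -1.8600, 2.0400, 2.9400
Σ(xᵢ − x̄)² = 21.4520 ⇒ m₂ = 21.4520/5 = 4.29040
Σ(xᵢ − x̄)³ = 18.3766 ⇒ m₃ = 18.3766/5 = 3.67531
m₂^(3/2) = 4.29040^(1.5) = 8.88683
g₁ = m₃ / m₂^(3/2) = 3.67531 / 8.88683 ≈ 0.414

0.414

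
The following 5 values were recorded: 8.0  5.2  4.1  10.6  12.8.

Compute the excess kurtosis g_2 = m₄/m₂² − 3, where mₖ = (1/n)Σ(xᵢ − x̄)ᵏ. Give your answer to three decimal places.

-1.474

x̄ = 8.1400
Σ(xᵢ − x̄)² = 52.7520 ⇒ m₂ = 10.55040
Σ(xᵢ − x̄)⁴ = 849.2960 ⇒ m₄ = 169.85920
m₂² = 111.31094
g_2 = m₄/m₂² − 3 = 1.52599 − 3 ≈ -1.474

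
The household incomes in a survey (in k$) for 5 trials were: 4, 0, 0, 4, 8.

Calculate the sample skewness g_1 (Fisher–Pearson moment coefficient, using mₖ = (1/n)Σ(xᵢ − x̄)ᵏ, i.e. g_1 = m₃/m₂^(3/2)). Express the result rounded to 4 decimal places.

x̄ = (4 + 0 + 0 + 4 + 8) / 5 = 3.2000
deviations (xᵢ − x̄): 0.8000, -3.2000, -3.2000, 0.8000, 4.8000
Σ(xᵢ − x̄)² = 44.8000 ⇒ m₂ = 44.8000/5 = 8.96000
Σ(xᵢ − x̄)³ = 46.0800 ⇒ m₃ = 46.0800/5 = 9.21600
m₂^(3/2) = 8.96000^(1.5) = 26.82020
g_1 = m₃ / m₂^(3/2) = 9.21600 / 26.82020 ≈ 0.3436

0.3436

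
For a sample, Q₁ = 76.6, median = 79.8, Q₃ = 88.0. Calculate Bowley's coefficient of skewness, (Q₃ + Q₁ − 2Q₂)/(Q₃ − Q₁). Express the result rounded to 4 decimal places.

numerator: Q₃ + Q₁ − 2Q₂ = 88.0 + 76.6 − 2×79.8 = 5.0000
denominator: Q₃ − Q₁ = 88.0 − 76.6 = 11.4000
Bowley skewness = 5.0000 / 11.4000 ≈ 0.4386

0.4386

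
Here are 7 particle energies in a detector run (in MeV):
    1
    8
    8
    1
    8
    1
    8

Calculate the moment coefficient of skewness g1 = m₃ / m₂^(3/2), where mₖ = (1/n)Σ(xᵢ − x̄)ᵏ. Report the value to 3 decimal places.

-0.289

x̄ = (1 + 8 + 8 + 1 + 8 + 1 + 8) / 7 = 5.0000
deviations (xᵢ − x̄): -4.0000, 3.0000, 3.0000, -4.0000, 3.0000, -4.0000, 3.0000
Σ(xᵢ − x̄)² = 84.0000 ⇒ m₂ = 84.0000/7 = 12.00000
Σ(xᵢ − x̄)³ = -84.0000 ⇒ m₃ = -84.0000/7 = -12.00000
m₂^(3/2) = 12.00000^(1.5) = 41.56922
g1 = m₃ / m₂^(3/2) = -12.00000 / 41.56922 ≈ -0.289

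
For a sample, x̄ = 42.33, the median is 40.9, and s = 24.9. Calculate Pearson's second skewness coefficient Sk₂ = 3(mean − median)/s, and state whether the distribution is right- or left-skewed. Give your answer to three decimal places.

Sk₂ = 3(42.33 − 40.9) / 24.9 = 3 × 1.4300 / 24.9
    = 4.2900 / 24.9 ≈ 0.172
Sk₂ > 0 ⇒ mean > median ⇒ right-skewed (positive skew).

0.172, right-skewed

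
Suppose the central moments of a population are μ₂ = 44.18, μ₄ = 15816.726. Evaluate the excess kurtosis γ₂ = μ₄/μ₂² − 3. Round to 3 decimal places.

μ₂² = 44.18² = 1951.87240
μ₄/μ₂² = 15816.726 / 1951.87240 = 8.10336
γ₂ = 8.10336 − 3 ≈ 5.103

5.103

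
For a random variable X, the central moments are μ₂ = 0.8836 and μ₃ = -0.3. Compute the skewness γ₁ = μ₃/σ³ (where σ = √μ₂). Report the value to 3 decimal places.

σ = √μ₂ = √0.8836 = 0.94000
σ³ = μ₂^(3/2) = 0.83058
γ₁ = μ₃/σ³ = -0.3 / 0.83058 ≈ -0.361

-0.361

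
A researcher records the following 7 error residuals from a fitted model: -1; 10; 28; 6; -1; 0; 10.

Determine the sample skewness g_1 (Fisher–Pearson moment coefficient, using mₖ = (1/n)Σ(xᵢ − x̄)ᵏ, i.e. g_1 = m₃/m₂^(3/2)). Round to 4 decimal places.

1.1768

x̄ = (-1 + 10 + 28 + 6 - 1 + 0 + 10) / 7 = 7.4286
deviations (xᵢ − x̄): -8.4286, 2.5714, 20.5714, -1.4286, -8.4286, -7.4286, 2.5714
Σ(xᵢ − x̄)² = 635.7143 ⇒ m₂ = 635.7143/7 = 90.81633
Σ(xᵢ − x̄)³ = 7129.1020 ⇒ m₃ = 7129.1020/7 = 1018.44315
m₂^(3/2) = 90.81633^(1.5) = 865.45780
g_1 = m₃ / m₂^(3/2) = 1018.44315 / 865.45780 ≈ 1.1768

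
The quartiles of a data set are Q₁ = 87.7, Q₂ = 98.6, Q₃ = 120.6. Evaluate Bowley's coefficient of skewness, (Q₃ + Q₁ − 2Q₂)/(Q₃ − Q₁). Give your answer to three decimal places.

numerator: Q₃ + Q₁ − 2Q₂ = 120.6 + 87.7 − 2×98.6 = 11.1000
denominator: Q₃ − Q₁ = 120.6 − 87.7 = 32.9000
Bowley skewness = 11.1000 / 32.9000 ≈ 0.337

0.337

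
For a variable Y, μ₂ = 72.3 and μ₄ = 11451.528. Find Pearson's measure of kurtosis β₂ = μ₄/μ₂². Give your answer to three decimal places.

2.191

μ₂² = 72.3² = 5227.29000
μ₄/μ₂² = 11451.528 / 5227.29000 = 2.19072
β₂ ≈ 2.191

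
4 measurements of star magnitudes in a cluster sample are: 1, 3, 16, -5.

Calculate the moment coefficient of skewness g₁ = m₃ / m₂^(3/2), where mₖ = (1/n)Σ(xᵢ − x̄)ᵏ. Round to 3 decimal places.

x̄ = (1 + 3 + 16 - 5) / 4 = 3.7500
deviations (xᵢ − x̄): -2.7500, -0.7500, 12.2500, -8.7500
Σ(xᵢ − x̄)² = 234.7500 ⇒ m₂ = 234.7500/4 = 58.68750
Σ(xᵢ − x̄)³ = 1147.1250 ⇒ m₃ = 1147.1250/4 = 286.78125
m₂^(3/2) = 58.68750^(1.5) = 449.59183
g₁ = m₃ / m₂^(3/2) = 286.78125 / 449.59183 ≈ 0.638

0.638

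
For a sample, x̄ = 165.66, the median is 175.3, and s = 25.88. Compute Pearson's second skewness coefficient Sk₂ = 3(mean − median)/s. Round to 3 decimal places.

-1.117

Sk₂ = 3(165.66 − 175.3) / 25.88 = 3 × -9.6400 / 25.88
    = -28.9200 / 25.88 ≈ -1.117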